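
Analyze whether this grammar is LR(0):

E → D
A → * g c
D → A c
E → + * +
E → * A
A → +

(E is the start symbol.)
No. Shift-reduce conflict between [A → + .] and [E → + . * +]

A grammar is LR(0) if no state in the canonical LR(0) collection has:
  - both a shift item (dot before a terminal) and a complete item (shift-reduce conflict), or
  - two or more complete items (reduce-reduce conflict; the accept item [E' → E .] counts as a complete item here).

Augment with E' → E and build the canonical LR(0) collection (I0 = CLOSURE({[E' → . E]}), then GOTO on every symbol after a dot until no new states appear). It has 14 states:
  I0: { [A → . * g c], [A → . +], [D → . A c], [E → . * A], [E → . + * +], [E → . D], [E' → . E] }  — shift
  I1: { [A → * . g c], [A → . * g c], [A → . +], [E → * . A] }  — shift
  I2: { [A → + .], [E → + . * +] }  — shift, reduce
  I3: { [D → A . c] }  — shift
  I4: { [E → D .] }  — reduce
  I5: { [E' → E .] }  — accept
  I6: { [D → A c .] }  — reduce
  I7: { [E → + * . +] }  — shift
  I8: { [E → + * + .] }  — reduce
  I9: { [A → * . g c] }  — shift
  I10: { [A → + .] }  — reduce
  I11: { [E → * A .] }  — reduce
  I12: { [A → * g . c] }  — shift
  I13: { [A → * g c .] }  — reduce

Conflict in state I2:
  Shift-reduce conflict between [A → + .] and [E → + . * +]
So the grammar is NOT LR(0).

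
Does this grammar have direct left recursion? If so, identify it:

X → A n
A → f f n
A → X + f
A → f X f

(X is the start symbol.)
No direct left recursion

Direct left recursion occurs when N → N α for some non-terminal N (the right-hand side begins with the left-hand side itself).

X → A n: starts with A
A → f f n: starts with f
A → X + f: starts with X
A → f X f: starts with f

No direct left recursion found.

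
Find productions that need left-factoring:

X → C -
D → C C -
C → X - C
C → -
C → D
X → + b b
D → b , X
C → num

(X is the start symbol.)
No, left-factoring is not needed

Left-factoring is needed when two productions for the same non-terminal
share a common prefix on the right-hand side.

Productions for X:
  X → C -
  X → + b b
Productions for D:
  D → C C -
  D → b , X
Productions for C:
  C → X - C
  C → -
  C → D
  C → num

No common prefixes found.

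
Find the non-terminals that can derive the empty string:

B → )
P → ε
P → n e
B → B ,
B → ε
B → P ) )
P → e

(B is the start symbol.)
{ 'B', 'P' }

A non-terminal is nullable if it can derive ε (the empty string): either it has an ε-production, or it has a production whose right-hand side consists entirely of nullable non-terminals.

ε-productions: P → ε, B → ε
So P, B are immediately nullable.
Every non-terminal is now nullable.
Nullable = { 'B', 'P' }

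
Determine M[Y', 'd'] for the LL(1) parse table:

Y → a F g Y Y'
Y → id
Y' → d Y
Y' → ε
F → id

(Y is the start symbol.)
Y' → d Y, Y' → ε

To find M[Y', 'd'], we find productions for Y' where 'd' is in the predict set (PREDICT(N → α) = (FIRST(α) \ {ε}) ∪ (FOLLOW(N) if α ⇒* ε)).

Relevant sets:
  FOLLOW(Y') = { $, 'd' }

Y' → d Y: PREDICT = { 'd' }
  'd' is in predict set, so this production goes in M[Y', 'd']
Y' → ε: PREDICT = { $, 'd' }
  'd' is in predict set, so this production goes in M[Y', 'd']

M[Y', 'd'] = Y' → d Y, Y' → ε  (a multiply-defined cell — the grammar is not LL(1))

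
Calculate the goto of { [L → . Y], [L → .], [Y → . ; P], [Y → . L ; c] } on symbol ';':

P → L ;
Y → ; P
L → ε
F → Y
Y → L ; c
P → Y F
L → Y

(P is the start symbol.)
{ [L → . Y], [L → .], [P → . L ;], [P → . Y F], [Y → . ; P], [Y → . L ; c], [Y → ; . P] }

GOTO(I, ';') = CLOSURE({ [A → αX.β] : [A → α.Xβ] ∈ I, X = ';' })

Items with dot before ';', with the dot advanced:
  [Y → . ; P] → [Y → ; . P]
Closure of the advanced items:
  [Y → ; . P] has the dot before P: add [P → . L ;], [P → . Y F]
  [P → . L ;] has the dot before L: add [L → .], [L → . Y]
  [P → . Y F] has the dot before Y: add [Y → . ; P], [Y → . L ; c]

GOTO = { [L → . Y], [L → .], [P → . L ;], [P → . Y F], [Y → . ; P], [Y → . L ; c], [Y → ; . P] }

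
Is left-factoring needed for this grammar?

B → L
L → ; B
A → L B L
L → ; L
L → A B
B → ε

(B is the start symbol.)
Yes, L has productions with common prefix ';'

Left-factoring is needed when two productions for the same non-terminal
share a common prefix on the right-hand side.

Productions for B:
  B → L
  B → ε
Productions for L:
  L → ; B
  L → ; L
  L → A B

Found common prefix ';' in productions for L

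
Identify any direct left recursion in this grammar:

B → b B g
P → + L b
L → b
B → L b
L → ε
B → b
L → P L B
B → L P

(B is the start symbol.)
Direct left recursion occurs when N → N α for some non-terminal N (the right-hand side begins with the left-hand side itself).

B → b B g: starts with b
P → + L b: starts with '+'
L → b: starts with b
B → L b: starts with L
L → ε: starts with ε
B → b: starts with b
L → P L B: starts with P
B → L P: starts with L

No direct left recursion found.

Answer: No direct left recursion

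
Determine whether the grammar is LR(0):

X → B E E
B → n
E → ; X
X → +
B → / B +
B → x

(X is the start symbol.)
A grammar is LR(0) if no state in the canonical LR(0) collection has:
  - both a shift item (dot before a terminal) and a complete item (shift-reduce conflict), or
  - two or more complete items (reduce-reduce conflict; the accept item [X' → X .] counts as a complete item here).

Augment with X' → X and build the canonical LR(0) collection (I0 = CLOSURE({[X' → . X]}), then GOTO on every symbol after a dot until no new states appear). It has 13 states:
  I0: { [B → . / B +], [B → . n], [B → . x], [X → . +], [X → . B E E], [X' → . X] }  — shift
  I1: { [X → + .] }  — reduce
  I2: { [B → . / B +], [B → . n], [B → . x], [B → / . B +] }  — shift
  I3: { [E → . ; X], [X → B . E E] }  — shift
  I4: { [X' → X .] }  — accept
  I5: { [B → n .] }  — reduce
  I6: { [B → x .] }  — reduce
  I7: { [B → . / B +], [B → . n], [B → . x], [E → ; . X], [X → . +], [X → . B E E] }  — shift
  I8: { [E → . ; X], [X → B E . E] }  — shift
  I9: { [X → B E E .] }  — reduce
  I10: { [E → ; X .] }  — reduce
  I11: { [B → / B . +] }  — shift
  I12: { [B → / B + .] }  — reduce

Every state is either a pure shift/goto state or contains exactly one complete item and nothing to shift — no conflicts. The grammar is LR(0).

Answer: Yes, the grammar is LR(0)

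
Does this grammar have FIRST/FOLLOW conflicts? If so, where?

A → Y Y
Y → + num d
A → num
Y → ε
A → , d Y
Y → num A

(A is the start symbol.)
Yes. A → num with FOLLOW(A) on { 'num' }; Y → '+' num d with FOLLOW(Y) on { '+' }; Y → num A with FOLLOW(Y) on { 'num' }

A FIRST/FOLLOW conflict occurs when a non-terminal N has a nullable alternative N → β (β ⇒* ε) and another alternative N → α with FIRST(α) ∩ FOLLOW(N) ≠ ∅: on such a lookahead the parser cannot decide between expanding α and letting N vanish via β.

Nullable non-terminals: A, Y.
FIRST sets used below: FIRST(Y) = { '+', 'num', ε }

A: nullable alternative(s) A → Y Y; FOLLOW(A) = { $, '+', 'num' }
  A → Y Y: FIRST \ {ε} = { '+', 'num' } — this is the only nullable alternative, skip
  A → num: FIRST \ {ε} = { 'num' } — overlaps FOLLOW(A) on { 'num' }: CONFLICT
  A → , d Y: FIRST \ {ε} = { ',' } — disjoint from FOLLOW(A)

Y: nullable alternative(s) Y → ε; FOLLOW(Y) = { $, '+', 'num' }
  Y → + num d: FIRST \ {ε} = { '+' } — overlaps FOLLOW(Y) on { '+' }: CONFLICT
  Y → ε: FIRST \ {ε} = { } — this is the only nullable alternative, skip
  Y → num A: FIRST \ {ε} = { 'num' } — overlaps FOLLOW(Y) on { 'num' }: CONFLICT

So the grammar has 3 FIRST/FOLLOW conflicts (marked CONFLICT above).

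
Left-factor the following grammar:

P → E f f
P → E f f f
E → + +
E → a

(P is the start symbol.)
P → E f f P'
P' → ε
P' → f
E → + +
E → a

Left-factoring transforms A → αβ₁ | αβ₂ into A → αA' and A' → β₁ | β₂
(α is the longest common prefix among the alternatives). Repeat until
no nonterminal has two alternatives with a common prefix.

Round 1: P has alternatives sharing prefix 'E f f'. Introduce P': P → E f f P'
  Add: P' → ε
  Add: P' → f

No remaining common prefixes — done.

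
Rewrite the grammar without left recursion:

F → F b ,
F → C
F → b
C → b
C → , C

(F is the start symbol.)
F → C F'
F → b F'
F' → b , F'
F' → ε
C → b
C → , C

F is directly left-recursive. The standard transformation for
  A → A α₁ | ... | A α_m | β₁ | ... | β_n
is
  A  → β₁ A' | ... | β_n A'
  A' → α₁ A' | ... | α_m A' | ε

F → C becomes F → C F'
F → b becomes F → b F'
F → F b , becomes F' → b , F'
Add F' → ε

Productions for other non-terminals are unchanged:
  C → b
  C → , C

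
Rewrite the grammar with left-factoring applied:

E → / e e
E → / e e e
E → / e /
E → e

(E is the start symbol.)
E → / e E'
E' → e E''
E'' → ε
E'' → e
E' → /
E → e

Left-factoring transforms A → αβ₁ | αβ₂ into A → αA' and A' → β₁ | β₂
(α is the longest common prefix among the alternatives). Repeat until
no nonterminal has two alternatives with a common prefix.

Round 1: E has alternatives sharing prefix '/ e'. Introduce E': E → / e E'
  Add: E' → e
  Add: E' → e e
  Add: E' → /

Round 2: E' has alternatives sharing prefix 'e'. Introduce E'': E' → e E''
  Add: E'' → ε
  Add: E'' → e

No remaining common prefixes — done.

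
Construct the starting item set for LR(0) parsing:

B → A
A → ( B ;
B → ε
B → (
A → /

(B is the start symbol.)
First, augment the grammar with B' → B
I₀ = CLOSURE({ [B' → . B] }):
  [B' → . B] has the dot before B: add [B → . A], [B → .], [B → . (]
  [B → . A] has the dot before A: add [A → . ( B ;], [A → . /]
No further items can be added.

I₀ = { [A → . ( B ;], [A → . /], [B → . (], [B → . A], [B → .], [B' → . B] }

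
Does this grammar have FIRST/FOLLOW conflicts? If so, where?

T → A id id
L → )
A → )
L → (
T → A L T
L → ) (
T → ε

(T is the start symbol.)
A FIRST/FOLLOW conflict occurs when a non-terminal N has a nullable alternative N → β (β ⇒* ε) and another alternative N → α with FIRST(α) ∩ FOLLOW(N) ≠ ∅: on such a lookahead the parser cannot decide between expanding α and letting N vanish via β.

Nullable non-terminals: T.
FIRST sets used below: FIRST(A) = { ')' }

T: nullable alternative(s) T → ε; FOLLOW(T) = { $ }
  T → A id id: FIRST \ {ε} = { ')' } — disjoint from FOLLOW(T)
  T → A L T: FIRST \ {ε} = { ')' } — disjoint from FOLLOW(T)
  T → ε: FIRST \ {ε} = { } — this is the only nullable alternative, skip

A, L have no nullable alternative, so no FIRST/FOLLOW check is needed there.

No FIRST/FOLLOW conflicts found.

Answer: No FIRST/FOLLOW conflicts.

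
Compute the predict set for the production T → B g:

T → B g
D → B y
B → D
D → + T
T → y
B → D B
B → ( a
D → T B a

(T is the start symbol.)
PREDICT(T → B g) = (FIRST(RHS) \ {ε}) ∪ (FOLLOW(T) if ε ∈ FIRST(RHS), i.e. RHS ⇒* ε)
FIRST(B) = { '(', '+', 'y' }
FIRST(B g) = { '(', '+', 'y' }
ε ∉ FIRST(B g), so FOLLOW(T) is not added.
PREDICT(T → B g) = { '(', '+', 'y' }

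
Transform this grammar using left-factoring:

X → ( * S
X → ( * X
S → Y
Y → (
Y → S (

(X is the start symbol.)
X → ( * X'
X' → S
X' → X
S → Y
Y → (
Y → S (

Left-factoring transforms A → αβ₁ | αβ₂ into A → αA' and A' → β₁ | β₂
(α is the longest common prefix among the alternatives). Repeat until
no nonterminal has two alternatives with a common prefix.

Round 1: X has alternatives sharing prefix '( *'. Introduce X': X → ( * X'
  Add: X' → S
  Add: X' → X

No remaining common prefixes — done.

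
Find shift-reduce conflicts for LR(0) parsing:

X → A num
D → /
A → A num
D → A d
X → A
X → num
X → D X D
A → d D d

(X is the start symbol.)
Yes — I2: [X → A .] vs [A → A . num]

A shift-reduce conflict occurs when an LR(0) state has both:
  - a complete (reduce) item [A → α .] (dot at the end), and
  - a shift item [B → β . c γ] (dot before a terminal).

Augment with X' → X and build the canonical LR(0) collection (I0 = CLOSURE({[X' → . X]}), then GOTO on every symbol after a dot until no new states appear). It has 15 states:
  I0: { [A → . A num], [A → . d D d], [D → . /], [D → . A d], [X → . A num], [X → . A], [X → . D X D], [X → . num], [X' → . X] }  — shift
  I1: { [D → / .] }  — reduce
  I2: { [A → A . num], [D → A . d], [X → A . num], [X → A .] }  — shift, reduce
  I3: { [A → . A num], [A → . d D d], [D → . /], [D → . A d], [X → . A num], [X → . A], [X → . D X D], [X → . num], [X → D . X D] }  — shift
  I4: { [X' → X .] }  — accept
  I5: { [A → . A num], [A → . d D d], [A → d . D d], [D → . /], [D → . A d] }  — shift
  I6: { [X → num .] }  — reduce
  I7: { [A → A . num], [D → A . d] }  — shift
  I8: { [A → d D . d] }  — shift
  I9: { [A → d D d .] }  — reduce
  I10: { [D → A d .] }  — reduce
  I11: { [A → A num .] }  — reduce
  I12: { [A → . A num], [A → . d D d], [D → . /], [D → . A d], [X → D X . D] }  — shift
  I13: { [X → D X D .] }  — reduce
  I14: { [A → A num .], [X → A num .] }  — 2 reduces

I2 contains reduce item [X → A .] and shift items [A → A . num], [D → A . d], [X → A . num] — shift-reduce conflict.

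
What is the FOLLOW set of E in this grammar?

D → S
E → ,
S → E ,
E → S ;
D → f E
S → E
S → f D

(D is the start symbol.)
To compute FOLLOW(E), find every occurrence of E on a right-hand side N → α E β: add FIRST(β) \ {ε}, and if β is empty or nullable also add FOLLOW(N). Iterate to a fixed point.

In S → E ,: E is followed by ',', add FIRST(',') \ {ε} = { ',' }
In D → f E: E is at the end, add FOLLOW(D)
In S → E: E is at the end, add FOLLOW(S)

The FOLLOW sets referred to above (computed the same way, to a fixed point):
  FOLLOW(D) = { $, ';' }
  FOLLOW(S) = { $, ';' }

Taking the union: FOLLOW(E) = { $, ',', ';' }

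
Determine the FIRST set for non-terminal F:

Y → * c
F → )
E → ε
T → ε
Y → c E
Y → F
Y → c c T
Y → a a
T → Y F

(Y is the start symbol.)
{ ')' }

To compute FIRST(F), examine every production with F on the left-hand side, reading each right-hand side left to right until a non-nullable symbol is reached.

From F → ):
  - ')' is a terminal: add ')' and stop

Collecting: FIRST(F) = { ')' }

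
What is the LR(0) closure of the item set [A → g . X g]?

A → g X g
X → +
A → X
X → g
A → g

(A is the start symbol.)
Start with: [A → g . X g]
  [A → g . X g] has the dot before X: add [X → . +], [X → . g]
No further items can be added.

CLOSURE = { [A → g . X g], [X → . +], [X → . g] }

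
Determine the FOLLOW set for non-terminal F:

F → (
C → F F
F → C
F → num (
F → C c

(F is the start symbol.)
{ $, '(', 'c', 'num' }

F is the start symbol, so $ ∈ FOLLOW(F).
In C → F F: F is followed by F, add FIRST(F) \ {ε} = { '(', 'num' }
In C → F F: F is at the end, add FOLLOW(C)

The FOLLOW sets referred to above (computed the same way, to a fixed point):
  FOLLOW(C) = { $, '(', 'c', 'num' }

Taking the union: FOLLOW(F) = { $, '(', 'c', 'num' }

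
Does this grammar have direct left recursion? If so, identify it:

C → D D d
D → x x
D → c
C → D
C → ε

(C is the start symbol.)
No direct left recursion

C → D D d: starts with D
D → x x: starts with x
D → c: starts with c
C → D: starts with D
C → ε: starts with ε

No direct left recursion found.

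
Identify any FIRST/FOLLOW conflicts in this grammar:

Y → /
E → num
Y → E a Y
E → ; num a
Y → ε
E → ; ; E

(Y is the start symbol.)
Nullable non-terminals: Y.
FIRST sets used below: FIRST(E) = { ';', 'num' }

Y: nullable alternative(s) Y → ε; FOLLOW(Y) = { $ }
  Y → /: FIRST \ {ε} = { '/' } — disjoint from FOLLOW(Y)
  Y → E a Y: FIRST \ {ε} = { ';', 'num' } — disjoint from FOLLOW(Y)
  Y → ε: FIRST \ {ε} = { } — this is the only nullable alternative, skip

E has no nullable alternative, so no FIRST/FOLLOW check is needed there.

No FIRST/FOLLOW conflicts found.

Answer: No FIRST/FOLLOW conflicts.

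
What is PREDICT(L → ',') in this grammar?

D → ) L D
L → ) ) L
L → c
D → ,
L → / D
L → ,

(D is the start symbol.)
PREDICT(L → ',') = (FIRST(RHS) \ {ε}) ∪ (FOLLOW(L) if ε ∈ FIRST(RHS), i.e. RHS ⇒* ε)
FIRST(',') = { ',' }
ε ∉ FIRST(','), so FOLLOW(L) is not added.
PREDICT(L → ',') = { ',' }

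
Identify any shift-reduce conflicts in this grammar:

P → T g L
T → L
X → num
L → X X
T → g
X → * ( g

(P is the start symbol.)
No shift-reduce conflicts

Augment with P' → P and build the canonical LR(0) collection (I0 = CLOSURE({[P' → . P]}), then GOTO on every symbol after a dot until no new states appear). It has 13 states:
  I0: { [L → . X X], [P → . T g L], [P' → . P], [T → . L], [T → . g], [X → . * ( g], [X → . num] }  — shift
  I1: { [X → * . ( g] }  — shift
  I2: { [T → L .] }  — reduce
  I3: { [P' → P .] }  — accept
  I4: { [P → T . g L] }  — shift
  I5: { [L → X . X], [X → . * ( g], [X → . num] }  — shift
  I6: { [T → g .] }  — reduce
  I7: { [X → num .] }  — reduce
  I8: { [L → X X .] }  — reduce
  I9: { [L → . X X], [P → T g . L], [X → . * ( g], [X → . num] }  — shift
  I10: { [P → T g L .] }  — reduce
  I11: { [X → * ( . g] }  — shift
  I12: { [X → * ( g .] }  — reduce

No state contains both a complete item and a shift item.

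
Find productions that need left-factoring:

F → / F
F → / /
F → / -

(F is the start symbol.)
Yes, F has productions with common prefix '/'

Left-factoring is needed when two productions for the same non-terminal
share a common prefix on the right-hand side.

Productions for F:
  F → / F
  F → / /
  F → / -

Found common prefix '/' in productions for F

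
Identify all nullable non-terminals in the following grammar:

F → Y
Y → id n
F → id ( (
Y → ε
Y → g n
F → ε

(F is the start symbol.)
{ 'F', 'Y' }

ε-productions: Y → ε, F → ε
So Y, F are immediately nullable.
Every non-terminal is now nullable.
Nullable = { 'F', 'Y' }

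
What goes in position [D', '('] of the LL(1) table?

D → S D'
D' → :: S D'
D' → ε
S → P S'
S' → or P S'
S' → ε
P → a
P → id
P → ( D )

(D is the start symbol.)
To find M[D', '('], we find productions for D' where '(' is in the predict set (PREDICT(N → α) = (FIRST(α) \ {ε}) ∪ (FOLLOW(N) if α ⇒* ε)).

Relevant sets:
  FOLLOW(D') = { $, ')' }

D' → :: S D': PREDICT = { '::' }
D' → ε: PREDICT = { $, ')' }

M[D', '('] is empty (no production applies)

Answer: Empty (error entry)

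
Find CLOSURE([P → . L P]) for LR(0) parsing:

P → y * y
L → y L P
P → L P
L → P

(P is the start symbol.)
{ [L → . P], [L → . y L P], [P → . L P], [P → . y * y] }

To compute CLOSURE, for each item [A → α.Bβ] where B is a non-terminal, add [B → .γ] for all productions B → γ; repeat for the newly added items until nothing changes.

Start with: [P → . L P]
  [P → . L P] has the dot before L: add [L → . y L P], [L → . P]
  [L → . P] has the dot before P: add [P → . y * y]
No further items can be added.

CLOSURE = { [L → . P], [L → . y L P], [P → . L P], [P → . y * y] }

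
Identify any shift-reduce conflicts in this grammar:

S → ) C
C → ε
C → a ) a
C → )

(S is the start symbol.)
Yes — I1: [C → .] vs [C → . )]

A shift-reduce conflict occurs when an LR(0) state has both:
  - a complete (reduce) item [A → α .] (dot at the end), and
  - a shift item [B → β . c γ] (dot before a terminal).

Augment with S' → S and build the canonical LR(0) collection (I0 = CLOSURE({[S' → . S]}), then GOTO on every symbol after a dot until no new states appear). It has 8 states:
  I0: { [S → . ) C], [S' → . S] }  — shift
  I1: { [C → . )], [C → . a ) a], [C → .], [S → ) . C] }  — shift, reduce
  I2: { [S' → S .] }  — accept
  I3: { [C → ) .] }  — reduce
  I4: { [S → ) C .] }  — reduce
  I5: { [C → a . ) a] }  — shift
  I6: { [C → a ) . a] }  — shift
  I7: { [C → a ) a .] }  — reduce

I1 contains reduce item [C → .] and shift items [C → . )], [C → . a ) a] — shift-reduce conflict.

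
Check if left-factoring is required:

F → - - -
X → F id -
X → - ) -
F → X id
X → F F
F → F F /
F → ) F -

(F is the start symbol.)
Left-factoring is needed when two productions for the same non-terminal
share a common prefix on the right-hand side.

Productions for F:
  F → - - -
  F → X id
  F → F F /
  F → ) F -
Productions for X:
  X → F id -
  X → - ) -
  X → F F

Found common prefix 'F' in productions for X

Answer: Yes, X has productions with common prefix 'F'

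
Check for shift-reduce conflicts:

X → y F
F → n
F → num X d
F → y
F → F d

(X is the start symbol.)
A shift-reduce conflict occurs when an LR(0) state has both:
  - a complete (reduce) item [A → α .] (dot at the end), and
  - a shift item [B → β . c γ] (dot before a terminal).

Augment with X' → X and build the canonical LR(0) collection (I0 = CLOSURE({[X' → . X]}), then GOTO on every symbol after a dot until no new states appear). It has 10 states:
  I0: { [X → . y F], [X' → . X] }  — shift
  I1: { [X' → X .] }  — accept
  I2: { [F → . F d], [F → . n], [F → . num X d], [F → . y], [X → y . F] }  — shift
  I3: { [F → F . d], [X → y F .] }  — shift, reduce
  I4: { [F → n .] }  — reduce
  I5: { [F → num . X d], [X → . y F] }  — shift
  I6: { [F → y .] }  — reduce
  I7: { [F → num X . d] }  — shift
  I8: { [F → num X d .] }  — reduce
  I9: { [F → F d .] }  — reduce

I3 contains reduce item [X → y F .] and shift item [F → F . d] — shift-reduce conflict.

Answer: Yes — I3: [X → y F .] vs [F → F . d]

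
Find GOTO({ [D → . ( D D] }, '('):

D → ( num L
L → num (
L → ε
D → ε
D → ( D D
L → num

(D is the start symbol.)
{ [D → ( . D D], [D → . ( D D], [D → . ( num L], [D → .] }

GOTO(I, '(') = CLOSURE({ [A → αX.β] : [A → α.Xβ] ∈ I, X = '(' })

Items with dot before '(', with the dot advanced:
  [D → . ( D D] → [D → ( . D D]
Closure of the advanced items:
  [D → ( . D D] has the dot before D: add [D → . ( num L], [D → .], [D → . ( D D]

GOTO = { [D → ( . D D], [D → . ( D D], [D → . ( num L], [D → .] }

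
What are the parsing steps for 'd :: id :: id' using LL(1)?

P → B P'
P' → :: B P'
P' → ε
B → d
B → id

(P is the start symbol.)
LL(1) parsing maintains a stack (initially the start symbol over $) and the input. At each step: if the stack top is a terminal, match it against the current input token; if it is a non-terminal N, replace it with the RHS of M[N, lookahead] (the unique production whose predict set contains the lookahead).

Stack is shown with the top on the left.

Stack      Input            Action
----------------------------------
P $        d :: id :: id $  output P → B P'
B P' $     d :: id :: id $  output B → d
d P' $     d :: id :: id $  match 'd'
P' $       :: id :: id $    output P' → :: B P'
:: B P' $  :: id :: id $    match '::'
B P' $     id :: id $       output B → id
id P' $    id :: id $       match 'id'
P' $       :: id $          output P' → :: B P'
:: B P' $  :: id $          match '::'
B P' $     id $             output B → id
id P' $    id $             match 'id'
P' $       $                output P' → ε
$          $                accept

The string is accepted.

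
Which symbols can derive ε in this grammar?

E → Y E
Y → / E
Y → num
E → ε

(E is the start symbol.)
A non-terminal is nullable if it can derive ε (the empty string): either it has an ε-production, or it has a production whose right-hand side consists entirely of nullable non-terminals.

ε-productions: E → ε
So E is immediately nullable.
No further non-terminal can be added: every production for the remaining non-terminals contains a terminal or a non-nullable non-terminal.
Nullable = { 'E' }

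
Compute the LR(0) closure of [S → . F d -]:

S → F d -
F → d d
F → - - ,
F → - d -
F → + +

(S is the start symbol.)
{ [F → . + +], [F → . - - ,], [F → . - d -], [F → . d d], [S → . F d -] }

Start with: [S → . F d -]
  [S → . F d -] has the dot before F: add [F → . d d], [F → . - - ,], [F → . - d -], [F → . + +]
No further items can be added.

CLOSURE = { [F → . + +], [F → . - - ,], [F → . - d -], [F → . d d], [S → . F d -] }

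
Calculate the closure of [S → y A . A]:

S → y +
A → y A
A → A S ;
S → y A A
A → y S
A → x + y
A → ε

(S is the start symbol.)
{ [A → . A S ;], [A → . x + y], [A → . y A], [A → . y S], [A → .], [S → y A . A] }

Start with: [S → y A . A]
  [S → y A . A] has the dot before A: add [A → . y A], [A → . A S ;], [A → . y S], [A → . x + y], [A → .]
No further items can be added.

CLOSURE = { [A → . A S ;], [A → . x + y], [A → . y A], [A → . y S], [A → .], [S → y A . A] }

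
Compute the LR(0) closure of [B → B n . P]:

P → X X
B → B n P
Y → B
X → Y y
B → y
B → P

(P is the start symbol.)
To compute CLOSURE, for each item [A → α.Bβ] where B is a non-terminal, add [B → .γ] for all productions B → γ; repeat for the newly added items until nothing changes.

Start with: [B → B n . P]
  [B → B n . P] has the dot before P: add [P → . X X]
  [P → . X X] has the dot before X: add [X → . Y y]
  [X → . Y y] has the dot before Y: add [Y → . B]
  [Y → . B] has the dot before B: add [B → . B n P], [B → . y], [B → . P]
No further items can be added.

CLOSURE = { [B → . B n P], [B → . P], [B → . y], [B → B n . P], [P → . X X], [X → . Y y], [Y → . B] }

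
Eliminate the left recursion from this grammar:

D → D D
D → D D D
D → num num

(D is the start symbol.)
D is directly left-recursive. The standard transformation for
  A → A α₁ | ... | A α_m | β₁ | ... | β_n
is
  A  → β₁ A' | ... | β_n A'
  A' → α₁ A' | ... | α_m A' | ε

D → num num becomes D → num num D'
D → D D becomes D' → D D'
D → D D D becomes D' → D D D'
Add D' → ε

Resulting grammar:
D → num num D'
D' → D D'
D' → D D D'
D' → ε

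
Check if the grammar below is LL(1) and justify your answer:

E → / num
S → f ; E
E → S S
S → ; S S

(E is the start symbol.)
Yes, the grammar is LL(1).

A grammar is LL(1) if for each non-terminal N with multiple productions, the predict sets of those productions are pairwise disjoint, where PREDICT(N → α) = (FIRST(α) \ {ε}) ∪ (FOLLOW(N) if α ⇒* ε).

Relevant sets:
  FIRST(S) = { ';', 'f' }

For E:
  PREDICT(E → '/' num) = { '/' }
  PREDICT(E → S S) = { ';', 'f' }
For S:
  PREDICT(S → f ';' E) = { 'f' }
  PREDICT(S → ';' S S) = { ';' }

All predict sets are disjoint. The grammar IS LL(1).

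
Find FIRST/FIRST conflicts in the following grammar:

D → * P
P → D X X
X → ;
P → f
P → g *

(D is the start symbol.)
A FIRST/FIRST conflict occurs when two productions N → α and N → β for the same non-terminal have FIRST(α) ∩ FIRST(β) ≠ ∅ (with ε ∈ FIRST of a nullable right-hand side, so two nullable alternatives also conflict).

FIRST sets of the non-terminals at (or reachable through a nullable prefix from) the front of some alternative:
  FIRST(D) = { '*' }

Productions for P:
  P → D X X: FIRST = { '*' }
  P → f: FIRST = { 'f' }
  P → g *: FIRST = { 'g' }
D, X have only one production, so no FIRST/FIRST conflict is possible there.

All alternatives of each non-terminal have pairwise disjoint FIRST sets.

Answer: No FIRST/FIRST conflicts.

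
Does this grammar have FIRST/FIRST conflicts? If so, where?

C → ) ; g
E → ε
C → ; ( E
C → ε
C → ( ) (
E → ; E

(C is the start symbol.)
Productions for C:
  C → ) ; g: FIRST = { ')' }
  C → ; ( E: FIRST = { ';' }
  C → ε: FIRST = { ε }
  C → ( ) (: FIRST = { '(' }
Productions for E:
  E → ε: FIRST = { ε }
  E → ; E: FIRST = { ';' }

All alternatives of each non-terminal have pairwise disjoint FIRST sets.

Answer: No FIRST/FIRST conflicts.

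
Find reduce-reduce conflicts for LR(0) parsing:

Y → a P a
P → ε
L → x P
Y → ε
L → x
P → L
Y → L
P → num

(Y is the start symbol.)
Yes — I4: [L → x .] vs [P → .]

Augment with Y' → Y and build the canonical LR(0) collection (I0 = CLOSURE({[Y' → . Y]}), then GOTO on every symbol after a dot until no new states appear). It has 10 states:
  I0: { [L → . x P], [L → . x], [Y → . L], [Y → . a P a], [Y → .], [Y' → . Y] }  — shift, reduce
  I1: { [Y → L .] }  — reduce
  I2: { [Y' → Y .] }  — accept
  I3: { [L → . x P], [L → . x], [P → . L], [P → . num], [P → .], [Y → a . P a] }  — shift, reduce
  I4: { [L → . x P], [L → . x], [L → x . P], [L → x .], [P → . L], [P → . num], [P → .] }  — shift, 2 reduces
  I5: { [P → L .] }  — reduce
  I6: { [L → x P .] }  — reduce
  I7: { [P → num .] }  — reduce
  I8: { [Y → a P . a] }  — shift
  I9: { [Y → a P a .] }  — reduce

I4 contains complete items [L → x .], [P → .] — reduce-reduce conflict.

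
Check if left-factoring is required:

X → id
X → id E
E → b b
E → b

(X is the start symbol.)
Yes, X has productions with common prefix 'id'; E has productions with common prefix 'b'

Left-factoring is needed when two productions for the same non-terminal
share a common prefix on the right-hand side.

Productions for X:
  X → id
  X → id E
Productions for E:
  E → b b
  E → b

Found common prefix 'id' in productions for X
Found common prefix 'b' in productions for E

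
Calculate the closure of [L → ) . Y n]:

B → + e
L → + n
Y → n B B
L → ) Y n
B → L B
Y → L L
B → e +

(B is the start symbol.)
Start with: [L → ) . Y n]
  [L → ) . Y n] has the dot before Y: add [Y → . n B B], [Y → . L L]
  [Y → . L L] has the dot before L: add [L → . + n], [L → . ) Y n]
No further items can be added.

CLOSURE = { [L → ) . Y n], [L → . ) Y n], [L → . + n], [Y → . L L], [Y → . n B B] }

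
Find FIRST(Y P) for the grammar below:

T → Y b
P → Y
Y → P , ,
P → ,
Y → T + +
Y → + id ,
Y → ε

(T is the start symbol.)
FIRST sets of the non-terminals involved (from the grammar, by fixed-point iteration):
  FIRST(Y) = { '+', ',', 'b', ε }
  FIRST(P) = { '+', ',', 'b', ε }

To compute FIRST(Y P), process the symbols left to right:
Symbol Y is a non-terminal. Add FIRST(Y) \ {ε} = { '+', ',', 'b' }
Y is nullable (ε ∈ FIRST(Y)), continue to the next symbol.
Symbol P is a non-terminal. Add FIRST(P) \ {ε} = { '+', ',', 'b' }
P is nullable (ε ∈ FIRST(P)), continue to the next symbol.
All symbols are nullable, so ε is in the result.
FIRST(Y P) = { '+', ',', 'b', ε }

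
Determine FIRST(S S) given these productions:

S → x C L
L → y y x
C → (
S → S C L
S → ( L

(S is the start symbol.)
FIRST sets of the non-terminals involved (from the grammar, by fixed-point iteration):
  FIRST(S) = { '(', 'x' }

To compute FIRST(S S), process the symbols left to right:
Symbol S is a non-terminal. Add FIRST(S) \ {ε} = { '(', 'x' }
S is not nullable (ε ∉ FIRST(S)), so stop here.
FIRST(S S) = { '(', 'x' }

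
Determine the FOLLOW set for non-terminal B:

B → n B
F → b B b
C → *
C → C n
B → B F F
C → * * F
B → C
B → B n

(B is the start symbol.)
To compute FOLLOW(B), find every occurrence of B on a right-hand side N → α B β: add FIRST(β) \ {ε}, and if β is empty or nullable also add FOLLOW(N). Iterate to a fixed point.

B is the start symbol, so $ ∈ FOLLOW(B).
In B → n B: B is at the end; this adds FOLLOW(B) to itself — nothing new
In F → b B b: B is followed by b, add FIRST(b) \ {ε} = { 'b' }
In B → B F F: B is followed by F F, add FIRST(F F) \ {ε} = { 'b' }
In B → B n: B is followed by n, add FIRST(n) \ {ε} = { 'n' }

Taking the union: FOLLOW(B) = { $, 'b', 'n' }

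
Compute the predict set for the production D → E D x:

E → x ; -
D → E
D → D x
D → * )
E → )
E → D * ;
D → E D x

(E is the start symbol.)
PREDICT(D → E D x) = (FIRST(RHS) \ {ε}) ∪ (FOLLOW(D) if ε ∈ FIRST(RHS), i.e. RHS ⇒* ε)
FIRST(E) = { ')', '*', 'x' }
FIRST(E D x) = { ')', '*', 'x' }
ε ∉ FIRST(E D x), so FOLLOW(D) is not added.
PREDICT(D → E D x) = { ')', '*', 'x' }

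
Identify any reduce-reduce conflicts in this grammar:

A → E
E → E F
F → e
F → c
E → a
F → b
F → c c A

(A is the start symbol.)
A reduce-reduce conflict occurs when an LR(0) state has two complete items [A → α .] and [B → β .] — both call for a reduction, and with no lookahead the parser cannot choose between them.

Augment with A' → A and build the canonical LR(0) collection (I0 = CLOSURE({[A' → . A]}), then GOTO on every symbol after a dot until no new states appear). It has 10 states:
  I0: { [A → . E], [A' → . A], [E → . E F], [E → . a] }  — shift
  I1: { [A' → A .] }  — accept
  I2: { [A → E .], [E → E . F], [F → . b], [F → . c c A], [F → . c], [F → . e] }  — shift, reduce
  I3: { [E → a .] }  — reduce
  I4: { [E → E F .] }  — reduce
  I5: { [F → b .] }  — reduce
  I6: { [F → c . c A], [F → c .] }  — shift, reduce
  I7: { [F → e .] }  — reduce
  I8: { [A → . E], [E → . E F], [E → . a], [F → c c . A] }  — shift
  I9: { [F → c c A .] }  — reduce

No state contains more than one complete item.

Answer: No reduce-reduce conflicts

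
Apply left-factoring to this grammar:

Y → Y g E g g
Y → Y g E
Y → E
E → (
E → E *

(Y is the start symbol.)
Left-factoring transforms A → αβ₁ | αβ₂ into A → αA' and A' → β₁ | β₂
(α is the longest common prefix among the alternatives). Repeat until
no nonterminal has two alternatives with a common prefix.

Round 1: Y has alternatives sharing prefix 'Y g E'. Introduce Y': Y → Y g E Y'
  Add: Y' → g g
  Add: Y' → ε

No remaining common prefixes — done.

Resulting grammar:
Y → Y g E Y'
Y' → g g
Y' → ε
Y → E
E → (
E → E *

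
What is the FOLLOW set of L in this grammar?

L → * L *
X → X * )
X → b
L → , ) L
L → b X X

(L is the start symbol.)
To compute FOLLOW(L), find every occurrence of L on a right-hand side N → α L β: add FIRST(β) \ {ε}, and if β is empty or nullable also add FOLLOW(N). Iterate to a fixed point.

L is the start symbol, so $ ∈ FOLLOW(L).
In L → * L *: L is followed by '*', add FIRST('*') \ {ε} = { '*' }
In L → , ) L: L is at the end; this adds FOLLOW(L) to itself — nothing new

Taking the union: FOLLOW(L) = { $, '*' }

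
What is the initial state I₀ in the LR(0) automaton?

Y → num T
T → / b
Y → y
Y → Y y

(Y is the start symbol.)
First, augment the grammar with Y' → Y
I₀ = CLOSURE({ [Y' → . Y] }):
  [Y' → . Y] has the dot before Y: add [Y → . num T], [Y → . y], [Y → . Y y]
No further items can be added.

I₀ = { [Y → . Y y], [Y → . num T], [Y → . y], [Y' → . Y] }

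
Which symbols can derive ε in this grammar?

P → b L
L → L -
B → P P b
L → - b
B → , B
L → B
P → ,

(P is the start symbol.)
A non-terminal is nullable if it can derive ε (the empty string): either it has an ε-production, or it has a production whose right-hand side consists entirely of nullable non-terminals.

There are no ε-productions, so no non-terminal can derive ε.
No non-terminals are nullable.

Answer: None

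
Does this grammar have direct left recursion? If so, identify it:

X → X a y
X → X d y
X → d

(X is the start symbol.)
Direct left recursion occurs when N → N α for some non-terminal N (the right-hand side begins with the left-hand side itself).

X → X a y: LEFT RECURSIVE (starts with X)
X → X d y: LEFT RECURSIVE (starts with X)
X → d: starts with d

The grammar has direct left recursion on: X.

Answer: Yes, X is left-recursive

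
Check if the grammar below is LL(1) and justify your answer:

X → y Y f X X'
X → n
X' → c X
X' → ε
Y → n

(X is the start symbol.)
A grammar is LL(1) if for each non-terminal N with multiple productions, the predict sets of those productions are pairwise disjoint, where PREDICT(N → α) = (FIRST(α) \ {ε}) ∪ (FOLLOW(N) if α ⇒* ε).

Relevant sets:
  FOLLOW(X') = { $, 'c' }

For X:
  PREDICT(X → y Y f X X') = { 'y' }
  PREDICT(X → n) = { 'n' }
For X':
  PREDICT(X' → c X) = { 'c' }
  PREDICT(X' → ε) = { $, 'c' }
Y has a single production, so nothing to check there.

Conflict found: Predict set conflict for X': { 'c' }
The grammar is NOT LL(1).

Answer: No. Predict set conflict for X': { 'c' }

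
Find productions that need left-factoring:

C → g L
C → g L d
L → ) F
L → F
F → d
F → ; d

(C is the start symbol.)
Yes, C has productions with common prefix 'g L'

Left-factoring is needed when two productions for the same non-terminal
share a common prefix on the right-hand side.

Productions for C:
  C → g L
  C → g L d
Productions for L:
  L → ) F
  L → F
Productions for F:
  F → d
  F → ; d

Found common prefix 'g L' in productions for C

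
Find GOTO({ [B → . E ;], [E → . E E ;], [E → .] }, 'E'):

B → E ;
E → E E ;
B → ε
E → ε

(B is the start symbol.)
{ [B → E . ;], [E → . E E ;], [E → .], [E → E . E ;] }

GOTO(I, 'E') = CLOSURE({ [A → αX.β] : [A → α.Xβ] ∈ I, X = 'E' })

Items with dot before 'E', with the dot advanced:
  [B → . E ;] → [B → E . ;]
  [E → . E E ;] → [E → E . E ;]
Closure of the advanced items:
  [E → E . E ;] has the dot before E: add [E → . E E ;], [E → .]

GOTO = { [B → E . ;], [E → . E E ;], [E → .], [E → E . E ;] }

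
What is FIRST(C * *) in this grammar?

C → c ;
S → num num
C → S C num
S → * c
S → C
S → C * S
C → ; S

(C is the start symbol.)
{ '*', ';', 'c', 'num' }

FIRST sets of the non-terminals involved (from the grammar, by fixed-point iteration):
  FIRST(C) = { '*', ';', 'c', 'num' }

To compute FIRST(C * *), process the symbols left to right:
Symbol C is a non-terminal. Add FIRST(C) \ {ε} = { '*', ';', 'c', 'num' }
C is not nullable (ε ∉ FIRST(C)), so stop here.
FIRST(C * *) = { '*', ';', 'c', 'num' }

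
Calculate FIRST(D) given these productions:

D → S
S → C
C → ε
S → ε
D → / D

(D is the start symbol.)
{ '/', ε }

To compute FIRST(D), examine every production with D on the left-hand side, reading each right-hand side left to right until a non-nullable symbol is reached.

FIRST sets of the other non-terminals involved (by the same procedure, iterated to a fixed point):
  FIRST(S) = { ε }

From D → S:
  - S is a non-terminal: add FIRST(S) \ {ε} = { }
    S is nullable and nothing follows, so the whole right-hand side can vanish: ε ∈ FIRST(D)
From D → / D:
  - '/' is a terminal: add '/' and stop

Collecting: FIRST(D) = { '/', ε }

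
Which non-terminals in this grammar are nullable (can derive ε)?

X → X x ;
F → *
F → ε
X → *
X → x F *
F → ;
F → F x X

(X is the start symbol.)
ε-productions: F → ε
So F is immediately nullable.
No further non-terminal can be added: every production for the remaining non-terminals contains a terminal or a non-nullable non-terminal.
Nullable = { 'F' }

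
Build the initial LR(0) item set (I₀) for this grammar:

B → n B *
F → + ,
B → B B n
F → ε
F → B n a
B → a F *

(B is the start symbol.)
{ [B → . B B n], [B → . a F *], [B → . n B *], [B' → . B] }

First, augment the grammar with B' → B
I₀ = CLOSURE({ [B' → . B] }):
  [B' → . B] has the dot before B: add [B → . n B *], [B → . B B n], [B → . a F *]
No further items can be added.

I₀ = { [B → . B B n], [B → . a F *], [B → . n B *], [B' → . B] }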